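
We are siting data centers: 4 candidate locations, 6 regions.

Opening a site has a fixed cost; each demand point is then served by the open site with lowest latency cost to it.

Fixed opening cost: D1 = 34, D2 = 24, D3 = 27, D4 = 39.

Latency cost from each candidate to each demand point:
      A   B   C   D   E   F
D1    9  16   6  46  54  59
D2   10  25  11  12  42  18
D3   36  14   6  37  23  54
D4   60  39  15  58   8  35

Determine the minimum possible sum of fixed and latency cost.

Open {D2, D3}: assign each demand point to its cheapest open site.
  A→D2 10, B→D3 14, C→D3 6, D→D2 12, E→D3 23, F→D2 18
  latency cost 83, fixed 51 → total 134.
Compare {D2}: latency cost 118 + fixed 24 = 142.
Compare {D2, D4}: latency cost 84 + fixed 63 = 147.
Compare {D2, D3, D4}: latency cost 68 + fixed 90 = 158.
All other subsets cost ≥ 142. Minimum total cost: 134.

134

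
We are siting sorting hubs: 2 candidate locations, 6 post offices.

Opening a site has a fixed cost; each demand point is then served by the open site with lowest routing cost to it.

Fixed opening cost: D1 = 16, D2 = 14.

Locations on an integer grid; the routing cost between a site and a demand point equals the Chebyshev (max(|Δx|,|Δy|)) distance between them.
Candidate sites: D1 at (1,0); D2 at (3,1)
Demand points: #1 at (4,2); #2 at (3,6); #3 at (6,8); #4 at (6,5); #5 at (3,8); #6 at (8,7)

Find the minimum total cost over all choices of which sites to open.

Open {D2}: assign each demand point to its cheapest open site.
  #1→D2 1, #2→D2 5, #3→D2 7, #4→D2 4, #5→D2 7, #6→D2 6
  routing cost 30, fixed 14 → total 44.
Compare {D1}: routing cost 37 + fixed 16 = 53.
Compare {D1, D2}: routing cost 30 + fixed 30 = 60.

44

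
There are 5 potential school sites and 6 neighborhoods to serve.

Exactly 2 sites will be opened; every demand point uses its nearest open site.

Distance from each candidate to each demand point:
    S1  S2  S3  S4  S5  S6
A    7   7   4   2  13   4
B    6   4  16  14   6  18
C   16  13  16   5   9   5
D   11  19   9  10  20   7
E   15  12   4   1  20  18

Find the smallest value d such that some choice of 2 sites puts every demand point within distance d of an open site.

Open {A, B}.
  Farthest demand point is S1 at distance 6 (to B); all others are ≤ 6.
With {A, C} the worst case is 9.
With {B, D} the worst case is 10.
No size-2 selection achieves below 6.

6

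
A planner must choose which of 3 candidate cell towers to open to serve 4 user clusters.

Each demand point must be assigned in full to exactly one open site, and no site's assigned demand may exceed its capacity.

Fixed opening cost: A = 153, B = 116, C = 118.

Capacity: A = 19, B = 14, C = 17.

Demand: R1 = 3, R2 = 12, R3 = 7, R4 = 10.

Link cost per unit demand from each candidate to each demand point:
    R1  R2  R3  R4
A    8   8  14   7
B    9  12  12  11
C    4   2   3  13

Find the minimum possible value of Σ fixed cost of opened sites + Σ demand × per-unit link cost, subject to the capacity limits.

475

Open {A, C}; cheapest assignment that respects the capacities:
  A (cap 19, load 17): R3, R4 — cost 7×14 + 10×7 = 168
  C (cap 17, load 15): R1, R2 — cost 3×4 + 12×2 = 36
  Shipping 204, fixed 271 → total 475.
  Any other capacity-feasible assignment to {A, C} ships for at least 204.
Compare {A, B, C}: its best feasible assignment gives total 577.
Compare {A, B}: its best feasible assignment gives total 600.
Every other set of open sites that can feasibly serve all demand totals ≥ 577 even under its best assignment. Minimum: 475.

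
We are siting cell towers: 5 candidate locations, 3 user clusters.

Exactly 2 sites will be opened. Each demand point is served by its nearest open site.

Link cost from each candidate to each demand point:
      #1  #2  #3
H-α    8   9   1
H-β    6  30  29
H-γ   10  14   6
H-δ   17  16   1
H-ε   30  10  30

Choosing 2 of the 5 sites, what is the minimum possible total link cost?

16

Open {H-α, H-β}.
  #1→H-β 6, #2→H-α 9, #3→H-α 1  ⇒ total 16.
Compare {H-α, H-γ}: total 18.
Compare {H-α, H-δ}: total 18.
No size-2 selection does better; minimum is 16.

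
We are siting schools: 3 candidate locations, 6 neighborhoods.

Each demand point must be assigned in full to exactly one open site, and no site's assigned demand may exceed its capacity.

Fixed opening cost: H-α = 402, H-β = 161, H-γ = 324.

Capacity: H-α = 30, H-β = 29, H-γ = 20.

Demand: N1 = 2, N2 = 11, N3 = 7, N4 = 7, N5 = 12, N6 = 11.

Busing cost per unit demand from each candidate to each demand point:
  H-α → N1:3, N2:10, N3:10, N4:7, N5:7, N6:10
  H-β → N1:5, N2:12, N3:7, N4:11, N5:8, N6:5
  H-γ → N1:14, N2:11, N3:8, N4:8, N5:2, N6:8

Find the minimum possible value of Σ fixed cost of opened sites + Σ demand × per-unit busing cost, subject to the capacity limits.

Open {H-α, H-β}; cheapest assignment that respects the capacities:
  H-α (cap 30, load 30): N2, N4, N5 — cost 11×10 + 7×7 + 12×7 = 243
  H-β (cap 29, load 20): N1, N3, N6 — cost 2×5 + 7×7 + 11×5 = 114
  Shipping 357, fixed 563 → total 920.
  Any other capacity-feasible assignment to {H-α, H-β} ships for at least 357.
Compare {H-α, H-γ}: its best feasible assignment gives total 1141.
Compare {H-α, H-β, H-γ}: its best feasible assignment gives total 1180.
Every other set of open sites that can feasibly serve all demand totals ≥ 1141 even under its best assignment. Minimum: 920.

920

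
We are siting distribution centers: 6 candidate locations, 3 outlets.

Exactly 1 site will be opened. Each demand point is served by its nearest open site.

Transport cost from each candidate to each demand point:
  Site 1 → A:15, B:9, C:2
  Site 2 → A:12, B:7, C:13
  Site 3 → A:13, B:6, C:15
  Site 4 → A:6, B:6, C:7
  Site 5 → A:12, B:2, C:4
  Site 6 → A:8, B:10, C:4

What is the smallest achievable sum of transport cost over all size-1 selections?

Open {Site 5}.
  A→Site 5 12, B→Site 5 2, C→Site 5 4  ⇒ total 18.
Compare {Site 4}: total 19.
Compare {Site 6}: total 22.
No size-1 selection does better; minimum is 18.

18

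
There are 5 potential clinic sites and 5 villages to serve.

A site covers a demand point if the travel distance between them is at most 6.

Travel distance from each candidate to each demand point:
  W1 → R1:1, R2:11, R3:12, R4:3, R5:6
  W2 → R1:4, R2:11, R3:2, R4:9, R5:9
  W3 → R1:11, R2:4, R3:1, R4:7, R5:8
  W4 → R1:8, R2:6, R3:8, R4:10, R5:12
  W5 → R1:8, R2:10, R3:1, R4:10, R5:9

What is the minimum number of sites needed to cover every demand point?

2

Coverage sets (demand points within 6 of each site):
  W1: {R1, R4, R5}
  W2: {R1, R3}
  W3: {R2, R3}
  W4: {R2}
  W5: {R3}
No single site covers all 5 demand points.
But {W1, W3} covers everything, so the minimum is 2.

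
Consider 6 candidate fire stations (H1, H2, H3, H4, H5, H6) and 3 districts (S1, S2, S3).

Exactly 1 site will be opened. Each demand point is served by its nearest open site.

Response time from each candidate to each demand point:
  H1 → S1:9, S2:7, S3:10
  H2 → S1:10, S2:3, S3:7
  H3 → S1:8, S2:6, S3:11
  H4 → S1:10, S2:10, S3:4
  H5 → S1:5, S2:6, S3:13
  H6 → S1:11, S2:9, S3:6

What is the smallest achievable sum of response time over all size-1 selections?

Open {H2}.
  S1→H2 10, S2→H2 3, S3→H2 7  ⇒ total 20.
Compare {H4}: total 24.
Compare {H5}: total 24.
No size-1 selection does better; minimum is 20.

20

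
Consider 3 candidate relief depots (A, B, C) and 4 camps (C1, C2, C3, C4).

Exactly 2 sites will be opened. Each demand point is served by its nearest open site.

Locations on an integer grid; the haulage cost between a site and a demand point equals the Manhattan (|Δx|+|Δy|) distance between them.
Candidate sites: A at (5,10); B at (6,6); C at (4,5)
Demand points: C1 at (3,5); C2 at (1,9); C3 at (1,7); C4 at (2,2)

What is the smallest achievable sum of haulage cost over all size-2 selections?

Open {A, C}.
  C1→C 1, C2→A 5, C3→C 5, C4→C 5  ⇒ total 16.
Compare {B, C}: total 18.
Compare {A, B}: total 23.

16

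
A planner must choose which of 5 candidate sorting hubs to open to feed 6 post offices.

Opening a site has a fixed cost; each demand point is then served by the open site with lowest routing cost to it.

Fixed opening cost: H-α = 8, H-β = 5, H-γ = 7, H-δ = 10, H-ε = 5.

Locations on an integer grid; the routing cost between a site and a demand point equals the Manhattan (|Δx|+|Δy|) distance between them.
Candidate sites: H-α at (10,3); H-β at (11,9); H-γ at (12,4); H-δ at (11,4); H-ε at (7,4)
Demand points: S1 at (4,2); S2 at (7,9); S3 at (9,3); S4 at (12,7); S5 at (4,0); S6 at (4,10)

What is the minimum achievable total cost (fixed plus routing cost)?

Open {H-β, H-ε}: assign each demand point to its cheapest open site.
  S1→H-ε 5, S2→H-β 4, S3→H-ε 3, S4→H-β 3, S5→H-ε 7, S6→H-β 8
  routing cost 30, fixed 10 → total 40.
Compare {H-ε}: routing cost 37 + fixed 5 = 42.
Compare {H-γ, H-ε}: routing cost 32 + fixed 12 = 44.
Compare {H-α, H-β}: routing cost 32 + fixed 13 = 45.
All other subsets cost ≥ 42. Minimum total cost: 40.

40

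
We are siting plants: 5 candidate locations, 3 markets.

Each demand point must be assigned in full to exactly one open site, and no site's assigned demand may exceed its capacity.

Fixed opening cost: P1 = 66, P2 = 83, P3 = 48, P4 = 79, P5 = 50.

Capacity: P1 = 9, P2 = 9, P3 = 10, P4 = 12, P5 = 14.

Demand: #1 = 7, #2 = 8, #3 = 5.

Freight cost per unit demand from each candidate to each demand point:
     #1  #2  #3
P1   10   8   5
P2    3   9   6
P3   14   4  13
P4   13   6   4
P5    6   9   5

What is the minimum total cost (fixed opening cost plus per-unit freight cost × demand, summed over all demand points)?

Open {P3, P5}; cheapest assignment that respects the capacities:
  P3 (cap 10, load 8): #2 — cost 8×4 = 32
  P5 (cap 14, load 12): #1, #3 — cost 7×6 + 5×5 = 67
  Shipping 99, fixed 98 → total 197.
  Any other capacity-feasible assignment to {P3, P5} ships for at least 99.
Compare {P4, P5}: its best feasible assignment gives total 244.
Compare {P1, P5}: its best feasible assignment gives total 247.
Every other set of open sites that can feasibly serve all demand totals ≥ 244 even under its best assignment. Minimum: 197.

197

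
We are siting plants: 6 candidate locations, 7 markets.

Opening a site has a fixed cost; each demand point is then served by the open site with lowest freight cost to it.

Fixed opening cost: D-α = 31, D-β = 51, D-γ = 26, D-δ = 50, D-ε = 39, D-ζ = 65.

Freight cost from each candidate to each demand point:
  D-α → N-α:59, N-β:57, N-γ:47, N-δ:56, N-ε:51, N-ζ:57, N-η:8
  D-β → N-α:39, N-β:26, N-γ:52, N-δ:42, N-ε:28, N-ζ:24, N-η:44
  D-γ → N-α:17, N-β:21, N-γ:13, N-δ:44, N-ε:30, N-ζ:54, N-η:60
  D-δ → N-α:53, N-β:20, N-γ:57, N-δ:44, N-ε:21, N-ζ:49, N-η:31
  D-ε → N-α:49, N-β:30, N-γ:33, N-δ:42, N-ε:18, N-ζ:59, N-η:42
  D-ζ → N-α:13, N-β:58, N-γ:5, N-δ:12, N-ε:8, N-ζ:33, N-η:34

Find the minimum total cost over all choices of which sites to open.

Open {D-γ, D-ζ}: assign each demand point to its cheapest open site.
  N-α→D-ζ 13, N-β→D-γ 21, N-γ→D-ζ 5, N-δ→D-ζ 12, N-ε→D-ζ 8, N-ζ→D-ζ 33, N-η→D-ζ 34
  freight cost 126, fixed 91 → total 217.
Compare {D-α, D-γ, D-ζ}: freight cost 100 + fixed 122 = 222.
Compare {D-ζ}: freight cost 163 + fixed 65 = 228.
Compare {D-α, D-ζ}: freight cost 136 + fixed 96 = 232.
All other subsets cost ≥ 222. Minimum total cost: 217.

217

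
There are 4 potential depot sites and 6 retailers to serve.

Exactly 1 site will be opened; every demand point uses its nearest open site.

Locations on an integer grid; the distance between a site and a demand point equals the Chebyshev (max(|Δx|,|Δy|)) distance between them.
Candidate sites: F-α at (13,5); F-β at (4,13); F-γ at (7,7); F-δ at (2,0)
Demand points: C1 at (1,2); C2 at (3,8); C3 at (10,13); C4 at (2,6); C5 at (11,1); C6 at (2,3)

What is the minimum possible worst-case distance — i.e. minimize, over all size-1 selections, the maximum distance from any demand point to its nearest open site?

6

Open {F-γ}.
  Farthest demand point is C1 at distance 6 (to F-γ); all others are ≤ 6.
With {F-α} the worst case is 12.
With {F-β} the worst case is 12.
No size-1 selection achieves below 6.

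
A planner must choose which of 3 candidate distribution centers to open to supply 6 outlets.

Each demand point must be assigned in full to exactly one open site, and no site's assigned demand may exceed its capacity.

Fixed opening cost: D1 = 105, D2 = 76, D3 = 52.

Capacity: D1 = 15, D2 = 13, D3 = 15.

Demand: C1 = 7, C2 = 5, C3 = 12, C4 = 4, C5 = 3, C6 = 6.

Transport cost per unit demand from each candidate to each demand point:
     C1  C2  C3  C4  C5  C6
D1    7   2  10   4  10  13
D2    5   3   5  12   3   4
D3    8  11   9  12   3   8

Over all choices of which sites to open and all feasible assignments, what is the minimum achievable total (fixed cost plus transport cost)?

435

Open {D1, D2, D3}; cheapest assignment that respects the capacities:
  D1 (cap 15, load 9): C2, C4 — cost 5×2 + 4×4 = 26
  D2 (cap 13, load 13): C1, C6 — cost 7×5 + 6×4 = 59
  D3 (cap 15, load 15): C3, C5 — cost 12×9 + 3×3 = 117
  Shipping 202, fixed 233 → total 435.
  Any other capacity-feasible assignment to {D1, D2, D3} ships for at least 202.
Total demand is 37 and no other set of sites has combined capacity ≥ 37, so {D1, D2, D3} is the only feasible choice of open sites. Minimum: 435.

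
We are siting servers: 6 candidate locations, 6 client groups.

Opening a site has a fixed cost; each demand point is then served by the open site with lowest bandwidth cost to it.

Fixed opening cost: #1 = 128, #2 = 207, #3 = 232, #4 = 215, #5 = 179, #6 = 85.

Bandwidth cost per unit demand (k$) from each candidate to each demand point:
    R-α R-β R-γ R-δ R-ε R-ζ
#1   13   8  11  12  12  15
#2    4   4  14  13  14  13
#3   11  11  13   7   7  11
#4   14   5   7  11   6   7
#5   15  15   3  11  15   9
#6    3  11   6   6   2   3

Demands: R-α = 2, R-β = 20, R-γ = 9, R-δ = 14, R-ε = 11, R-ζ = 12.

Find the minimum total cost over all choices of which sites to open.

507

Open {#6}: assign each demand point to its cheapest open site.
  R-α→#6 2×3=6, R-β→#6 20×11=220, R-γ→#6 9×6=54, R-δ→#6 14×6=84, R-ε→#6 11×2=22, R-ζ→#6 12×3=36
  bandwidth cost 422, fixed 85 → total 507.
Compare {#2, #6}: bandwidth cost 282 + fixed 292 = 574.
Compare {#1, #6}: bandwidth cost 362 + fixed 213 = 575.
Compare {#4, #6}: bandwidth cost 302 + fixed 300 = 602.
All other subsets cost ≥ 574. Minimum total cost: 507.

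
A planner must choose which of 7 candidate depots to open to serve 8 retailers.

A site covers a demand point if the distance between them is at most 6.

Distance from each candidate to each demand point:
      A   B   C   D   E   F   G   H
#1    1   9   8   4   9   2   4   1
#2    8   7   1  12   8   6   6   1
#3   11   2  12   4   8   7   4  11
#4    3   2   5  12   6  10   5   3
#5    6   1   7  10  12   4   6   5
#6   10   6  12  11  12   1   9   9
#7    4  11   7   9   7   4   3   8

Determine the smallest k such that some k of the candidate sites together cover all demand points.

Coverage sets (demand points within 6 of each site):
  #1: {A, D, F, G, H}
  #2: {C, F, G, H}
  #3: {B, D, G}
  #4: {A, B, C, E, G, H}
  #5: {A, B, F, G, H}
  #6: {B, F}
  #7: {A, F, G}
No single site covers all 8 demand points.
But {#1, #4} covers everything, so the minimum is 2.

2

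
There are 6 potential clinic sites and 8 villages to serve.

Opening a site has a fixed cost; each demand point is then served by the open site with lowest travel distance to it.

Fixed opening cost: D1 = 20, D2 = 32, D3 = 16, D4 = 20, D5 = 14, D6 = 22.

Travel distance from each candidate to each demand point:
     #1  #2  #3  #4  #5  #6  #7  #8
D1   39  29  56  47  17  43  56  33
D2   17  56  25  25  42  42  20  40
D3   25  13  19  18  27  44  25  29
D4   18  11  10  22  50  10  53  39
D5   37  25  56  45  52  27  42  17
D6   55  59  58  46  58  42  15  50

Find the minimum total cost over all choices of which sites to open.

184

Open {D3, D4}: assign each demand point to its cheapest open site.
  #1→D4 18, #2→D4 11, #3→D4 10, #4→D3 18, #5→D3 27, #6→D4 10, #7→D3 25, #8→D3 29
  travel distance 148, fixed 36 → total 184.
Compare {D3, D4, D5}: travel distance 136 + fixed 50 = 186.
Compare {D1, D3, D4}: travel distance 138 + fixed 56 = 194.
Compare {D3, D4, D6}: travel distance 138 + fixed 58 = 196.
All other subsets cost ≥ 186. Minimum total cost: 184.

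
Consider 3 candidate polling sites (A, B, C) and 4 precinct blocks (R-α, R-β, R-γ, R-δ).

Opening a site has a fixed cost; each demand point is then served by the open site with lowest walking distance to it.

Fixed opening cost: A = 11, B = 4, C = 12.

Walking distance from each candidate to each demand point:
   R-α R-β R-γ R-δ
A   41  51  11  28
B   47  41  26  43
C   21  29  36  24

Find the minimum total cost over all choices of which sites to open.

108

Open {A, C}: assign each demand point to its cheapest open site.
  R-α→C 21, R-β→C 29, R-γ→A 11, R-δ→C 24
  walking distance 85, fixed 23 → total 108.
Compare {A, B, C}: walking distance 85 + fixed 27 = 112.
Compare {B, C}: walking distance 100 + fixed 16 = 116.
Compare {C}: walking distance 110 + fixed 12 = 122.
All other subsets cost ≥ 112. Minimum total cost: 108.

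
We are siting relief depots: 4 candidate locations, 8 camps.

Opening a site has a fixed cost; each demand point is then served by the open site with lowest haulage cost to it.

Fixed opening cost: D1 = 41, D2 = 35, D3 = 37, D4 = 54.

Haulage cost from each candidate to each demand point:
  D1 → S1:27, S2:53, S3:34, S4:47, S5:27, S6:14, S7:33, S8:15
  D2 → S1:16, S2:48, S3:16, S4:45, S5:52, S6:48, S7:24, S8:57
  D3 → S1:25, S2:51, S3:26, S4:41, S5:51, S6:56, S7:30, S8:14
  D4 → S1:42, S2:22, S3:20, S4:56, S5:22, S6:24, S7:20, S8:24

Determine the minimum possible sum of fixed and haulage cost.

Open {D2, D4}: assign each demand point to its cheapest open site.
  S1→D2 16, S2→D4 22, S3→D2 16, S4→D2 45, S5→D4 22, S6→D4 24, S7→D4 20, S8→D4 24
  haulage cost 189, fixed 89 → total 278.
Compare {D3, D4}: haulage cost 188 + fixed 91 = 279.
Compare {D1, D2}: haulage cost 205 + fixed 76 = 281.
Compare {D1, D4}: haulage cost 187 + fixed 95 = 282.
All other subsets cost ≥ 279. Minimum total cost: 278.

278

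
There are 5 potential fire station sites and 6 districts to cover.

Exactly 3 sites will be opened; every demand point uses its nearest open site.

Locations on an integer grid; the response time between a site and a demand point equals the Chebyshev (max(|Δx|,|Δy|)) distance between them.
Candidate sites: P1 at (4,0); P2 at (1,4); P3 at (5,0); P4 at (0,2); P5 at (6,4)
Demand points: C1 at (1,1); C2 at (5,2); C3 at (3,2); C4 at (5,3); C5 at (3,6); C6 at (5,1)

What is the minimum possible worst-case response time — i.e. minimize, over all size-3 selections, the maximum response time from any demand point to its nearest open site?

Open {P1, P2, P3}.
  Farthest demand point is C1 at response time 3 (to P1); all others are ≤ 3.
With {P1, P2, P4} the worst case is 3.
With {P1, P2, P5} the worst case is 3.
No size-3 selection achieves below 3.

3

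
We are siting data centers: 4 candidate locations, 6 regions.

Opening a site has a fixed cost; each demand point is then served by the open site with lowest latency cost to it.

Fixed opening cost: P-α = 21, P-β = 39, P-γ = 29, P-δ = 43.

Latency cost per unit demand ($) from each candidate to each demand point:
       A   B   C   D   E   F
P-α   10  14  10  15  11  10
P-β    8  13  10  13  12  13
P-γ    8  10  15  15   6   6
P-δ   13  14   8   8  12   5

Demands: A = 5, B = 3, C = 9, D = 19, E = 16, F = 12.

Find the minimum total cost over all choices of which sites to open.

522

Open {P-γ, P-δ}: assign each demand point to its cheapest open site.
  A→P-γ 5×8=40, B→P-γ 3×10=30, C→P-δ 9×8=72, D→P-δ 19×8=152, E→P-γ 16×6=96, F→P-δ 12×5=60
  latency cost 450, fixed 72 → total 522.
Compare {P-α, P-γ, P-δ}: latency cost 450 + fixed 93 = 543.
Compare {P-β, P-γ, P-δ}: latency cost 450 + fixed 111 = 561.
Compare {P-α, P-β, P-γ, P-δ}: latency cost 450 + fixed 132 = 582.
All other subsets cost ≥ 543. Minimum total cost: 522.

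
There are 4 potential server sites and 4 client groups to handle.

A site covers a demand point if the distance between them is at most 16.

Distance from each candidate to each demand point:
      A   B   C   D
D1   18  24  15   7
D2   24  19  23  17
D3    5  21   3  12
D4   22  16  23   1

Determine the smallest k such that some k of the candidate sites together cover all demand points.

Coverage sets (demand points within 16 of each site):
  D1: {C, D}
  D2: {}
  D3: {A, C, D}
  D4: {B, D}
No single site covers all 4 demand points.
But {D3, D4} covers everything, so the minimum is 2.

2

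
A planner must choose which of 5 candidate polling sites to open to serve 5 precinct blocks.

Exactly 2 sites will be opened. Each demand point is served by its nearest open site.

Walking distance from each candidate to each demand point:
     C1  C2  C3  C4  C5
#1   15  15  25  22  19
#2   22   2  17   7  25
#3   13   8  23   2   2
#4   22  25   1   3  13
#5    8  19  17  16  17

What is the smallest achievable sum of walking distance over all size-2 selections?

26

Open {#3, #4}.
  C1→#3 13, C2→#3 8, C3→#4 1, C4→#3 2, C5→#3 2  ⇒ total 26.
Compare {#2, #3}: total 36.
Compare {#3, #5}: total 37.
No size-2 selection does better; minimum is 26.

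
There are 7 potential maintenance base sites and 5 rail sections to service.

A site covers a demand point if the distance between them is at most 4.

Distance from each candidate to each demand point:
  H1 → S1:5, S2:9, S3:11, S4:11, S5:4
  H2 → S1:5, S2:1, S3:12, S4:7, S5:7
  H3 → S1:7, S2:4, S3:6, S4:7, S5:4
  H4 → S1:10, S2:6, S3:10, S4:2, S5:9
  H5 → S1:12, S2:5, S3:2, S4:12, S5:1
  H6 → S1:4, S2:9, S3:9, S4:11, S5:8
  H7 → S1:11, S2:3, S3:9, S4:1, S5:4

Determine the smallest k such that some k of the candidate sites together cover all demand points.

3

Coverage sets (demand points within 4 of each site):
  H1: {S5}
  H2: {S2}
  H3: {S2, S5}
  H4: {S4}
  H5: {S3, S5}
  H6: {S1}
  H7: {S2, S4, S5}
No 2 sites suffice: every size-2 union leaves at least one demand point uncovered.
But {H5, H6, H7} covers everything, so the minimum is 3.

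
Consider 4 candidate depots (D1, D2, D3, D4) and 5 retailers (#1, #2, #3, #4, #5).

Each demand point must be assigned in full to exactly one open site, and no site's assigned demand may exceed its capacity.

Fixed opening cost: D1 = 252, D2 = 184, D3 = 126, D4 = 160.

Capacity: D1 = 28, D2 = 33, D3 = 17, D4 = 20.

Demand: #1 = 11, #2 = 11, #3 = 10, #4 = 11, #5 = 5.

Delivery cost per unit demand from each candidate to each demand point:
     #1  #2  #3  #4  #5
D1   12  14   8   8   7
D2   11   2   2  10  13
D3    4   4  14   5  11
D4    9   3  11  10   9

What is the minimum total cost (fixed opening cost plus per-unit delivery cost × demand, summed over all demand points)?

561

Open {D2, D3}; cheapest assignment that respects the capacities:
  D2 (cap 33, load 32): #2, #3, #4 — cost 11×2 + 10×2 + 11×10 = 152
  D3 (cap 17, load 16): #1, #5 — cost 11×4 + 5×11 = 99
  Shipping 251, fixed 310 → total 561.
  Any other capacity-feasible assignment to {D2, D3} ships for at least 251.
Compare {D2, D4}: its best feasible assignment gives total 640.
Compare {D2, D3, D4}: its best feasible assignment gives total 711.
Every other set of open sites that can feasibly serve all demand totals ≥ 640 even under its best assignment. Minimum: 561.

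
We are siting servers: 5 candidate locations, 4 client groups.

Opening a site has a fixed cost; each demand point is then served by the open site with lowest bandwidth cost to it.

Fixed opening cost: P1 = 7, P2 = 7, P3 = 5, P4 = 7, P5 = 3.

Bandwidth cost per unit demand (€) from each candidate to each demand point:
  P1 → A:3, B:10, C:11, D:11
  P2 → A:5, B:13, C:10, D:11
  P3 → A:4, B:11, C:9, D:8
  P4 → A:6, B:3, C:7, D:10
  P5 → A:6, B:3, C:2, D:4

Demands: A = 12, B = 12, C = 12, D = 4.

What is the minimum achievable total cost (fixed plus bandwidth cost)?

122

Open {P1, P5}: assign each demand point to its cheapest open site.
  A→P1 12×3=36, B→P5 12×3=36, C→P5 12×2=24, D→P5 4×4=16
  bandwidth cost 112, fixed 10 → total 122.
Compare {P1, P3, P5}: bandwidth cost 112 + fixed 15 = 127.
Compare {P1, P2, P5}: bandwidth cost 112 + fixed 17 = 129.
Compare {P1, P4, P5}: bandwidth cost 112 + fixed 17 = 129.
All other subsets cost ≥ 127. Minimum total cost: 122.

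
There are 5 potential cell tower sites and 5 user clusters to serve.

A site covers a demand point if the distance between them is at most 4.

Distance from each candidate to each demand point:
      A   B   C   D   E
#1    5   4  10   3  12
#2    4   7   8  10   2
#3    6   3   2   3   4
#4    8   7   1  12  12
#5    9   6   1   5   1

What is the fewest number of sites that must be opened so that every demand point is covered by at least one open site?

2

Coverage sets (demand points within 4 of each site):
  #1: {B, D}
  #2: {A, E}
  #3: {B, C, D, E}
  #4: {C}
  #5: {C, E}
No single site covers all 5 demand points.
But {#2, #3} covers everything, so the minimum is 2.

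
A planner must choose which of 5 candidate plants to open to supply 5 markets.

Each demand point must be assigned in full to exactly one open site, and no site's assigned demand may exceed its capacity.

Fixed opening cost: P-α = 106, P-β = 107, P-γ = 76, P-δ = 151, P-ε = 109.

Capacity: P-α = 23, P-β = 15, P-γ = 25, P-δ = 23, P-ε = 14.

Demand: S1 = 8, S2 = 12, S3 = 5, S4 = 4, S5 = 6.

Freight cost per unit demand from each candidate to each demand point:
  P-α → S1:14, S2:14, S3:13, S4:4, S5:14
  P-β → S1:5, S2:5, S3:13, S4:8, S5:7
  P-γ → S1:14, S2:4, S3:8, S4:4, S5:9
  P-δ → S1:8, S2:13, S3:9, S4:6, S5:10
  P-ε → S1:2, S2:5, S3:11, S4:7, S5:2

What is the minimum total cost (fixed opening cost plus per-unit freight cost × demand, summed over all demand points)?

Open {P-γ, P-ε}; cheapest assignment that respects the capacities:
  P-γ (cap 25, load 21): S2, S3, S4 — cost 12×4 + 5×8 + 4×4 = 104
  P-ε (cap 14, load 14): S1, S5 — cost 8×2 + 6×2 = 28
  Shipping 132, fixed 185 → total 317.
  Any other capacity-feasible assignment to {P-γ, P-ε} ships for at least 132.
Compare {P-β, P-γ}: its best feasible assignment gives total 369.
Compare {P-α, P-γ, P-ε}: its best feasible assignment gives total 423.
Every other set of open sites that can feasibly serve all demand totals ≥ 369 even under its best assignment. Minimum: 317.

317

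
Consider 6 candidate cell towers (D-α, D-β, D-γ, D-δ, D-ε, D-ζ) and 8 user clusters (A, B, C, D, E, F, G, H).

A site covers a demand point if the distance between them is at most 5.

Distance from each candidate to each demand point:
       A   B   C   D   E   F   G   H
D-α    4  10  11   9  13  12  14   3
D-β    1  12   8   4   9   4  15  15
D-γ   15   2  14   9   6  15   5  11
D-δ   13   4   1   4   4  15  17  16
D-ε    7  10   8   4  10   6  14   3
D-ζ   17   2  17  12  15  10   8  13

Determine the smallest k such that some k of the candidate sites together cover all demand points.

Coverage sets (demand points within 5 of each site):
  D-α: {A, H}
  D-β: {A, D, F}
  D-γ: {B, G}
  D-δ: {B, C, D, E}
  D-ε: {D, H}
  D-ζ: {B}
No 3 sites suffice: every size-3 union leaves at least one demand point uncovered.
But {D-α, D-β, D-γ, D-δ} covers everything, so the minimum is 4.

4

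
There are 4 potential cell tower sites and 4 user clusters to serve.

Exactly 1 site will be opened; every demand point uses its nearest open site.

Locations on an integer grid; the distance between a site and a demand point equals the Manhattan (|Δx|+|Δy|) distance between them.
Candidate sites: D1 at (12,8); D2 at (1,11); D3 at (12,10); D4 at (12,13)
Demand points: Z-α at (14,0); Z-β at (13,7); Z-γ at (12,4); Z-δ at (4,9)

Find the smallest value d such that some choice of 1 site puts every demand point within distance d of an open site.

10

Open {D1}.
  Farthest demand point is Z-α at distance 10 (to D1); all others are ≤ 10.
With {D3} the worst case is 12.
With {D4} the worst case is 15.
No size-1 selection achieves below 10.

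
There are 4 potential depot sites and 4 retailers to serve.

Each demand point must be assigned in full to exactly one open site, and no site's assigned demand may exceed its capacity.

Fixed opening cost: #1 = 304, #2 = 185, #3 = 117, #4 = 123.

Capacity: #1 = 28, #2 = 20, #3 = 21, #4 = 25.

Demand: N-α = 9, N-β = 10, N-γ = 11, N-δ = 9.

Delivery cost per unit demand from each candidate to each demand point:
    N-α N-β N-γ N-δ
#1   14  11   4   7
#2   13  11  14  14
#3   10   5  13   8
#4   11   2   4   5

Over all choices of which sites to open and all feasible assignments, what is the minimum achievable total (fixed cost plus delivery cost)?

Open {#3, #4}; cheapest assignment that respects the capacities:
  #3 (cap 21, load 18): N-α, N-δ — cost 9×10 + 9×8 = 162
  #4 (cap 25, load 21): N-β, N-γ — cost 10×2 + 11×4 = 64
  Shipping 226, fixed 240 → total 466.
  Any other capacity-feasible assignment to {#3, #4} ships for at least 226.
Compare {#2, #4}: its best feasible assignment gives total 615.
Compare {#2, #3, #4}: its best feasible assignment gives total 651.
Every other set of open sites that can feasibly serve all demand totals ≥ 615 even under its best assignment. Minimum: 466.

466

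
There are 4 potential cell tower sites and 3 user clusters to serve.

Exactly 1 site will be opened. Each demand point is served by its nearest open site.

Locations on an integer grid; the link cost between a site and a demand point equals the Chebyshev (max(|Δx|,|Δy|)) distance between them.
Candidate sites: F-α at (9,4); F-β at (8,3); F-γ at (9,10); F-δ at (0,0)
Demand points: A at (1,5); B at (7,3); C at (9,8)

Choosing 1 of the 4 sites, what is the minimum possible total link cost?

Open {F-β}.
  A→F-β 7, B→F-β 1, C→F-β 5  ⇒ total 13.
Compare {F-α}: total 14.
Compare {F-γ}: total 17.
No size-1 selection does better; minimum is 13.

13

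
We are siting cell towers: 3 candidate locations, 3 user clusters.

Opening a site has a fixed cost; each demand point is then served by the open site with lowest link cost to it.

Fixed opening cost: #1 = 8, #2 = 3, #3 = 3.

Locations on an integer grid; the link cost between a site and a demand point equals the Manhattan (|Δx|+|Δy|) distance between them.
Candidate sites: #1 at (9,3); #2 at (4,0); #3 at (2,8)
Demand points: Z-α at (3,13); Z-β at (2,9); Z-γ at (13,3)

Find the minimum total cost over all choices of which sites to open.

22

Open {#1, #3}: assign each demand point to its cheapest open site.
  Z-α→#3 6, Z-β→#3 1, Z-γ→#1 4
  link cost 11, fixed 11 → total 22.
Compare {#2, #3}: link cost 19 + fixed 6 = 25.
Compare {#1, #2, #3}: link cost 11 + fixed 14 = 25.
Compare {#3}: link cost 23 + fixed 3 = 26.
All other subsets cost ≥ 25. Minimum total cost: 22.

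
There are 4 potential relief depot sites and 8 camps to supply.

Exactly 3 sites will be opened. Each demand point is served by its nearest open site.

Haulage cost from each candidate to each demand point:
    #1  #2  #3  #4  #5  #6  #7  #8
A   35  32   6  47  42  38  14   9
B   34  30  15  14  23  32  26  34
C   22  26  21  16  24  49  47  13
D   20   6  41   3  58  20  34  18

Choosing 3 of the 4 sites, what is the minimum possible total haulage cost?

101

Open {A, B, D}.
  #1→D 20, #2→D 6, #3→A 6, #4→D 3, #5→B 23, #6→D 20, #7→A 14, #8→A 9  ⇒ total 101.
Compare {A, C, D}: total 102.
Compare {B, C, D}: total 126.
No size-3 selection does better; minimum is 101.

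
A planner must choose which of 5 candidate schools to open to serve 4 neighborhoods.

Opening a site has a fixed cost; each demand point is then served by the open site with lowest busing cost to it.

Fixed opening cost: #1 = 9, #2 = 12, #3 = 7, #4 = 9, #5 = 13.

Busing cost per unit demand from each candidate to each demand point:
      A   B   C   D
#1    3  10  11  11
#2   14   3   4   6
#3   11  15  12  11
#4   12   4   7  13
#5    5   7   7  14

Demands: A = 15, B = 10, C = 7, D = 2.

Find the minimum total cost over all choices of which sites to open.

136

Open {#1, #2}: assign each demand point to its cheapest open site.
  A→#1 15×3=45, B→#2 10×3=30, C→#2 7×4=28, D→#2 2×6=12
  busing cost 115, fixed 21 → total 136.
Compare {#1, #2, #3}: busing cost 115 + fixed 28 = 143.
Compare {#1, #2, #4}: busing cost 115 + fixed 30 = 145.
Compare {#1, #2, #5}: busing cost 115 + fixed 34 = 149.
All other subsets cost ≥ 143. Minimum total cost: 136.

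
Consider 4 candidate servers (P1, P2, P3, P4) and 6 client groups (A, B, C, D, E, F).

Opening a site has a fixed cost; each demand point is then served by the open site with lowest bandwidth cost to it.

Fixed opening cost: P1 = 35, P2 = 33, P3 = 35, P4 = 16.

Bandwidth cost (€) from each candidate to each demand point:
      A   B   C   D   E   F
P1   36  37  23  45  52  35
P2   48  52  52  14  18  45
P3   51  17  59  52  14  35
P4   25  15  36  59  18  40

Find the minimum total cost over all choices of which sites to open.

Open {P2, P4}: assign each demand point to its cheapest open site.
  A→P4 25, B→P4 15, C→P4 36, D→P2 14, E→P2 18, F→P4 40
  bandwidth cost 148, fixed 49 → total 197.
Compare {P4}: bandwidth cost 193 + fixed 16 = 209.
Compare {P1, P4}: bandwidth cost 161 + fixed 51 = 212.
Compare {P1, P2, P4}: bandwidth cost 130 + fixed 84 = 214.
All other subsets cost ≥ 209. Minimum total cost: 197.

197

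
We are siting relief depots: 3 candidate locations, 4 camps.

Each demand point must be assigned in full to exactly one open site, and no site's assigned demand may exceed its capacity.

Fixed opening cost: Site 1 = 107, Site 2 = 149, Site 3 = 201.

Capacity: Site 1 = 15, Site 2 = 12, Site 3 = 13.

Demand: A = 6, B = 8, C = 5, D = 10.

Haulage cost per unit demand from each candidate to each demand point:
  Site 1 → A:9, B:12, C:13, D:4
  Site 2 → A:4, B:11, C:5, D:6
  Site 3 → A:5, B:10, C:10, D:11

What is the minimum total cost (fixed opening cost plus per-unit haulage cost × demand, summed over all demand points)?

Open {Site 1, Site 2, Site 3}; cheapest assignment that respects the capacities:
  Site 1 (cap 15, load 10): D — cost 10×4 = 40
  Site 2 (cap 12, load 11): A, C — cost 6×4 + 5×5 = 49
  Site 3 (cap 13, load 8): B — cost 8×10 = 80
  Shipping 169, fixed 457 → total 626.
  Any other capacity-feasible assignment to {Site 1, Site 2, Site 3} ships for at least 169.
Total demand is 29 and no other set of sites has combined capacity ≥ 29, so {Site 1, Site 2, Site 3} is the only feasible choice of open sites. Minimum: 626.

626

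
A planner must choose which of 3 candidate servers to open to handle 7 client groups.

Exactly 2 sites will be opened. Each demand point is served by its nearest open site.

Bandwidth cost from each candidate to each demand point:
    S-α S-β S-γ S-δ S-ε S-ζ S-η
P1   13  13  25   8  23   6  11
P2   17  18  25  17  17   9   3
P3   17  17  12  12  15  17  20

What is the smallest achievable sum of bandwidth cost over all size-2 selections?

78

Open {P1, P3}.
  S-α→P1 13, S-β→P1 13, S-γ→P3 12, S-δ→P1 8, S-ε→P3 15, S-ζ→P1 6, S-η→P1 11  ⇒ total 78.
Compare {P1, P2}: total 85.
Compare {P2, P3}: total 85.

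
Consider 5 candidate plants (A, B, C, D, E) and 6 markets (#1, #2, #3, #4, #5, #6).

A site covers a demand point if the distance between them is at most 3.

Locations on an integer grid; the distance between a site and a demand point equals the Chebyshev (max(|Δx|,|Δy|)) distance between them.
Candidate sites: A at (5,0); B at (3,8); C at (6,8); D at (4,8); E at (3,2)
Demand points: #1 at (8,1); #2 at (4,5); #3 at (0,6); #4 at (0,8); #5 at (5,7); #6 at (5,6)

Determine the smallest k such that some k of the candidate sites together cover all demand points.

2

Coverage sets (demand points within 3 of each site):
  A: {#1}
  B: {#2, #3, #4, #5, #6}
  C: {#2, #5, #6}
  D: {#2, #5, #6}
  E: {#2}
No single site covers all 6 demand points.
But {A, B} covers everything, so the minimum is 2.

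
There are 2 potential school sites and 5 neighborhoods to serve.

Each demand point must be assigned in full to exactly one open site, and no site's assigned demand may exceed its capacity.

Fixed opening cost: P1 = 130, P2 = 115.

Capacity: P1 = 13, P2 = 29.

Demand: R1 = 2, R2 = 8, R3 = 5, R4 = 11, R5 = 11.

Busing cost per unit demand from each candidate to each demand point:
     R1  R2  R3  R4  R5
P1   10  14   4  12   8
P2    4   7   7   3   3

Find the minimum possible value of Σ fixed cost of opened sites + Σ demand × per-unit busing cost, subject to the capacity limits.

Open {P1, P2}; cheapest assignment that respects the capacities:
  P1 (cap 13, load 13): R2, R3 — cost 8×14 + 5×4 = 132
  P2 (cap 29, load 24): R1, R4, R5 — cost 2×4 + 11×3 + 11×3 = 74
  Shipping 206, fixed 245 → total 451.
  Any other capacity-feasible assignment to {P1, P2} ships for at least 206.
Total demand is 37 and no other set of sites has combined capacity ≥ 37, so {P1, P2} is the only feasible choice of open sites. Minimum: 451.

451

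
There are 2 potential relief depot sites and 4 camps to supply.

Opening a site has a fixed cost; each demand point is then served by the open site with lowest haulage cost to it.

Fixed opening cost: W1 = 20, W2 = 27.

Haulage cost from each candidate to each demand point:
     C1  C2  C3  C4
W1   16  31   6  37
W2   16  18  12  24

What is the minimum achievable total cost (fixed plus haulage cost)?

Open {W2}: assign each demand point to its cheapest open site.
  C1→W2 16, C2→W2 18, C3→W2 12, C4→W2 24
  haulage cost 70, fixed 27 → total 97.
Compare {W1}: haulage cost 90 + fixed 20 = 110.
Compare {W1, W2}: haulage cost 64 + fixed 47 = 111.

97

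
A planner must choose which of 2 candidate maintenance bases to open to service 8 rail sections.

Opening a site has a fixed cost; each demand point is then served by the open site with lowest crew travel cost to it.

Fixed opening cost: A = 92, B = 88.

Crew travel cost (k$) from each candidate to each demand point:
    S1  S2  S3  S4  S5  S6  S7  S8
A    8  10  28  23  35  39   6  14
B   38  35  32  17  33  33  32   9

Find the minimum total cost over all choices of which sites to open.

255

Open {A}: assign each demand point to its cheapest open site.
  S1→A 8, S2→A 10, S3→A 28, S4→A 23, S5→A 35, S6→A 39, S7→A 6, S8→A 14
  crew travel cost 163, fixed 92 → total 255.
Compare {B}: crew travel cost 229 + fixed 88 = 317.
Compare {A, B}: crew travel cost 144 + fixed 180 = 324.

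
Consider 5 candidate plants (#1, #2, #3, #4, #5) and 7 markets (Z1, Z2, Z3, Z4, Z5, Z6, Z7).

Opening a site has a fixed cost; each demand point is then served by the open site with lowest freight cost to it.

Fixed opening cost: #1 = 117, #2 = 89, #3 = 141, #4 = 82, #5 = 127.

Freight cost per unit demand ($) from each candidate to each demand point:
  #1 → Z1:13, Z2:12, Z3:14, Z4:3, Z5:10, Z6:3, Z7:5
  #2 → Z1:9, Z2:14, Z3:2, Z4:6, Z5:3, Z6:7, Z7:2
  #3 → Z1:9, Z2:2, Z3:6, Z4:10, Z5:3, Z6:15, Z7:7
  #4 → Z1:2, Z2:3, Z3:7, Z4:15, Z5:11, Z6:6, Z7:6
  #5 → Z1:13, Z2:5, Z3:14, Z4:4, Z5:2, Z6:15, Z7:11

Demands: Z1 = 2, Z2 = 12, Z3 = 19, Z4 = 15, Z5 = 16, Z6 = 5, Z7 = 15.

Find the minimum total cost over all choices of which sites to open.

447

Open {#2, #4}: assign each demand point to its cheapest open site.
  Z1→#4 2×2=4, Z2→#4 12×3=36, Z3→#2 19×2=38, Z4→#2 15×6=90, Z5→#2 16×3=48, Z6→#4 5×6=30, Z7→#2 15×2=30
  freight cost 276, fixed 171 → total 447.
Compare {#2, #5}: freight cost 273 + fixed 216 = 489.
Compare {#1, #2, #4}: freight cost 216 + fixed 288 = 504.
Compare {#2, #3}: freight cost 283 + fixed 230 = 513.
All other subsets cost ≥ 489. Minimum total cost: 447.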